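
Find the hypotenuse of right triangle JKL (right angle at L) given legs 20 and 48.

In a right triangle, the square of the hypotenuse equals the sum of the squares of the two legs.
The legs are 20 and 48, so the hypotenuse = sqrt(400 + 2304) = sqrt(2704) = 52.

52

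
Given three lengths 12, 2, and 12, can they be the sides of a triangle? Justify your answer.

Check all three triangle inequalities:
12 + 2 = 14 > 12 ✓
12 + 12 = 24 > 2 ✓
2 + 12 = 14 > 12 ✓
All conditions hold, so these sides form a valid triangle.

Yes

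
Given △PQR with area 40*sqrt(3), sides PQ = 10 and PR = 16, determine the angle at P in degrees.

Area = (1/2) * a * b * sin(C)
sin(C) = 2 * Area / (a * b)
sin(C) = 2 * 40*sqrt(3) / (10 * 16)
sin(C) = sqrt(3)/2
C = arcsin(sqrt(3)/2) = 60°
Since sin(180° - C) = sin(C), the obtuse angle 120° gives the same area, so C = 60° or C = 120°.

60° or 120°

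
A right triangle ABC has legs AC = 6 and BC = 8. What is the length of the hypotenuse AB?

AB = sqrt(6^2 + 8^2) = sqrt(100) = 10

10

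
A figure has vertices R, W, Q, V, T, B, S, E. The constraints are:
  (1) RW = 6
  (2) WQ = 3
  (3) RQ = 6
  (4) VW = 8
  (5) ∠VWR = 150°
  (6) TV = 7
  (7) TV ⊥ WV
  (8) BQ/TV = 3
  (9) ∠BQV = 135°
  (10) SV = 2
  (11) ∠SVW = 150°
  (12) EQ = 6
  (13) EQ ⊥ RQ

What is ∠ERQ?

Step 1: By the law of cosines on triangle RQE: RE² = 6² + 6² − 2·6·6·cos(90°) = 72, so RE = 6·√2.
Step 2: By the inverse law of cosines on triangle ERQ: cos(∠ERQ) = ((6·√2)² + 6² − 6²) / (2·6·√2·6) = 72/101.82 = 0.7071, so ∠ERQ = 45°.

Therefore, the measure of angle ∠ERQ = 45°.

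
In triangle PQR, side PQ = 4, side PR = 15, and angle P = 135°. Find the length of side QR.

Law of cosines: QR^2 = 4^2 + 15^2 - 2(4)(15)cos(135°) = 60*sqrt(2) + 241, so QR = sqrt(60*sqrt(2) + 241).

sqrt(60*sqrt(2) + 241)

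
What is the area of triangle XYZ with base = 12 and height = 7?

Area = (1/2)(12)(7) = 42

42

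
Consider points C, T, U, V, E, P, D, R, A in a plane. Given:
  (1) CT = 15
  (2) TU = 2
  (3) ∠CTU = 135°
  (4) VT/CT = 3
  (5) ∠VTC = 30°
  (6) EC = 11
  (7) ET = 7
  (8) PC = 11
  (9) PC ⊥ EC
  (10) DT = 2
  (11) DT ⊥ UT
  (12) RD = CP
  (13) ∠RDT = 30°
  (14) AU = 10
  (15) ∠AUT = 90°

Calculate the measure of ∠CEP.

Step 1: By the law of cosines on triangle ECP: EP² = 11² + 11² − 2·11·11·cos(90°) = 242, so EP = 11·√2.
Step 2: By the inverse law of cosines on triangle CEP: cos(∠CEP) = (11² + (11·√2)² − 11²) / (2·11·11·√2) = 242/342.24 = 0.7071, so ∠CEP = 45°.

Therefore, the measure of angle ∠CEP = 45°.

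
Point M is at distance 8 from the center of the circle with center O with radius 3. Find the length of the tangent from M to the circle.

Let T be the point of tangency. Then OT ⊥ MT (radius ⊥ tangent).
In right triangle OTM: OM² = OT² + MT²
8² = 3² + MT²
MT² = 55, MT = sqrt(55)

sqrt(55)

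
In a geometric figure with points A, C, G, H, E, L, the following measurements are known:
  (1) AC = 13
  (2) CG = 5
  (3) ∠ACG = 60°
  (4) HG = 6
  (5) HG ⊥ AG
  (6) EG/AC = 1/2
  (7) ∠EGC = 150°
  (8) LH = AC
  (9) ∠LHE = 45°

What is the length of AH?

Step 1: By the law of cosines on triangle GCA: GA² = 5² + 13² − 2·5·13·cos(60°) = 129, so GA = √129.
Step 2: By the law of cosines on triangle AGH: AH² = √129² + 6² − 2·√129·6·cos(90°) = 165, so AH = √165.

Therefore, the length of AH = √165.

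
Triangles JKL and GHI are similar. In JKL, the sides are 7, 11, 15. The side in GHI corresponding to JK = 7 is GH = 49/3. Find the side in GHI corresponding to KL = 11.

Similar triangles have proportional sides. Setting up the proportion:
GH / JK = HI / KL
49/3 / 7 = HI / 11
HI = 11 * 49/3 / 7 = 77/3.

77/3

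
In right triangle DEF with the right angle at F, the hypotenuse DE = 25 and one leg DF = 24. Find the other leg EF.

EF = sqrt(25^2 - 24^2) = sqrt(49) = 7

7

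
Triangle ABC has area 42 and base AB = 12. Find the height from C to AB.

height = 2 * 42 / 12 = 7

7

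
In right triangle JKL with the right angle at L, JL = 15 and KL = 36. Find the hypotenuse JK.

In a right triangle, the square of the hypotenuse equals the sum of the squares of the two legs.
The legs are 15 and 36, so the hypotenuse = sqrt(225 + 1296) = sqrt(1521) = 39.

39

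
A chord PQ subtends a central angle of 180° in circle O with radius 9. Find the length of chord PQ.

Chord = 2(9) sin(90°) = 18

18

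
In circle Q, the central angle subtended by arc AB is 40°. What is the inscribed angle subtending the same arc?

An inscribed angle intercepts an arc from a point on the circle, while the central angle intercepts the same arc from the center.
The inscribed angle is always half the central angle: 40° / 2 = 20°.

20°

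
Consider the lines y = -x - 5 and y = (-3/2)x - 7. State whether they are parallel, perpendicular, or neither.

Slope of line 1: m1 = -1
Slope of line 2: m2 = -3/2
For parallel lines we need equal slopes: -1 != -3/2.
For perpendicular lines we need m1*m2 = -1: (-1)(-3/2) = 3/2 != -1.
Since neither condition holds, the lines are neither parallel nor perpendicular.

Neither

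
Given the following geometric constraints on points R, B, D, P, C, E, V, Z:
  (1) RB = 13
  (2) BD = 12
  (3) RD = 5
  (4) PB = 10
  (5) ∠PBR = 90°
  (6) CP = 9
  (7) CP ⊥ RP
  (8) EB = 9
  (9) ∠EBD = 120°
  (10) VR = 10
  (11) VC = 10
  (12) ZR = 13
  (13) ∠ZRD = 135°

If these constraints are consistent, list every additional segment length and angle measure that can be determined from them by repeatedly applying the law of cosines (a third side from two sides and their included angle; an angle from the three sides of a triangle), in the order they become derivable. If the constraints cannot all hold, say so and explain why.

The constraints are consistent. Derivable facts, in order:
After 1 step:
- DE = 3·√37
- DZ ≈ 16.91
- RP ≈ 16.4
- ∠BDR = 90°
- ∠BRD = 67.38°
- ∠DBR = 22.62°
After 2 steps:
- RC = 5·√14
- ∠BDE = 25.28°
- ∠BED = 34.72°
- ∠BPR = 52.43°
- ∠BRP = 37.57°
- ∠DZR = 12.07°
- ∠RDZ = 32.93°
After 3 steps:
- ∠CRP = 28.76°
- ∠CRV = 20.7°
- ∠CVR = 138.59°
- ∠PCR = 61.24°
- ∠RCV = 20.7°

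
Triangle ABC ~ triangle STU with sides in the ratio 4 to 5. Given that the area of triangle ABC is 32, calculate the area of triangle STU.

For similar figures, the area ratio equals the square of the side ratio.
Side ratio (ABC to STU) = 4:5, so area ratio = 4^2:5^2 = 16:25.
If the area of ABC is 32, then the area of STU = 32 * (25/16) = 50.

50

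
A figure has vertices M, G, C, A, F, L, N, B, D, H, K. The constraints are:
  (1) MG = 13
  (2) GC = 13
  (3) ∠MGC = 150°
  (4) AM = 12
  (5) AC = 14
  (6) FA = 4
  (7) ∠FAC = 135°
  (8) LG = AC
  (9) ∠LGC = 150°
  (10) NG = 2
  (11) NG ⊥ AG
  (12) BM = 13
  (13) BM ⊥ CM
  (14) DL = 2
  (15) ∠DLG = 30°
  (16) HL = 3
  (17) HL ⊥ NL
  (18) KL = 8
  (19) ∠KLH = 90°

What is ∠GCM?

Step 1: By the law of cosines on triangle CGM: CM² = 13² + 13² − 2·13·13·cos(150°) = 630.72, so CM ≈ 25.11.
Step 2: By the inverse law of cosines on triangle GCM: cos(∠GCM) = (13² + 25.11² − 13²) / (2·13·25.11) = 630.72/652.97 = 0.9659, so ∠GCM = 15°.

Therefore, the measure of angle ∠GCM = 15°.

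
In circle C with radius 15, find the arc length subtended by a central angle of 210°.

Arc length = 2πr × θ/360
= 2π × 15 × 7/12
= 35*pi/2

35*pi/2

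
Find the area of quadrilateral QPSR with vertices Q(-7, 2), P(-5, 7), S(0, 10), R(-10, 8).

Using the Shoelace formula for a quadrilateral (vertices in order):
Area = (1/2)|sum of (x_i * y_(i+1) - x_(i+1) * y_i)|
Terms: (-7*7 - -5*2) = -39, (-5*10 - 0*7) = -50, (0*8 - -10*10) = 100, (-10*2 - -7*8) = 36
Sum = 47
Area = (1/2)(47) = 47/2

47/2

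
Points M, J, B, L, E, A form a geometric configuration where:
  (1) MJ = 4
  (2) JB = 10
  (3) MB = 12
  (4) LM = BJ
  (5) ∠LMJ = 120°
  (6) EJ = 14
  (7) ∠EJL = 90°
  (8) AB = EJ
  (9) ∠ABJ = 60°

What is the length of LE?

From the given relations: LM = BJ = 10.
Step 1: By the law of cosines on triangle LMJ: LJ² = 10² + 4² − 2·10·4·cos(120°) = 156, so LJ = 2·√39.
Step 2: By the law of cosines on triangle LJE: LE² = (2·√39)² + 14² − 2·2·√39·14·cos(90°) = 352, so LE = 4·√22.

Therefore, the length of LE = 4·√22.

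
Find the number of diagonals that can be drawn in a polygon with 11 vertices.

Total line segments between 11 vertices = C(11,2) = 55.
Subtract the 11 sides: 55 - 11 = 44 diagonals.

44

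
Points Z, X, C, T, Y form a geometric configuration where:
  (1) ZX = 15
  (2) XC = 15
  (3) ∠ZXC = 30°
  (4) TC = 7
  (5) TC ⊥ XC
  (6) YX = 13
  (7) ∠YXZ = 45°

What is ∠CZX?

Step 1: By the law of cosines on triangle ZXC: ZC² = 15² + 15² − 2·15·15·cos(30°) = 60.29, so ZC ≈ 7.76.
Step 2: By the inverse law of cosines on triangle CZX: cos(∠CZX) = (7.76² + 15² − 15²) / (2·7.76·15) = 60.29/232.94 = 0.2588, so ∠CZX = 75°.

Therefore, the measure of angle ∠CZX = 75°.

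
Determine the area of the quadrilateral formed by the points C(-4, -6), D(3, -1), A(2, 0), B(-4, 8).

Using the Shoelace formula for a quadrilateral (vertices in order):
Area = (1/2)|sum of (x_i * y_(i+1) - x_(i+1) * y_i)|
Terms: (-4*-1 - 3*-6) = 22, (3*0 - 2*-1) = 2, (2*8 - -4*0) = 16, (-4*-6 - -4*8) = 56
Sum = 96
Area = (1/2)(96) = 48

48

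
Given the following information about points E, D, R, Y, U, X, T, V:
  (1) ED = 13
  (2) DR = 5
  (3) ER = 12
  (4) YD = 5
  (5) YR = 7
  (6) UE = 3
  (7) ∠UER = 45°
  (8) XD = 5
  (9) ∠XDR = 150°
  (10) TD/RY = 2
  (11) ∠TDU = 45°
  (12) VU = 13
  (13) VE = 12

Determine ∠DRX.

Step 1: By the law of cosines on triangle RDX: RX² = 5² + 5² − 2·5·5·cos(150°) = 93.3, so RX ≈ 9.66.
Step 2: By the inverse law of cosines on triangle DRX: cos(∠DRX) = (5² + 9.66² − 5²) / (2·5·9.66) = 93.3/96.59 = 0.9659, so ∠DRX = 15°.

Therefore, the measure of angle ∠DRX = 15°.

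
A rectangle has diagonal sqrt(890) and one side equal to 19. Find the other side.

The diagonal of a rectangle forms a right triangle with the two sides.
Rearranging the Pythagorean theorem: missing side = sqrt(d^2 - known^2).
= sqrt(890 - 361) = sqrt(529) = 23.

23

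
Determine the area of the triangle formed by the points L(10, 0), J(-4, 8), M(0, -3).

Using the Shoelace formula for a triangle:
Area = (1/2)|x0(y1 - y2) + x1(y2 - y0) + x2(y0 - y1)|
Area = (1/2)|10(8 - -3) + -4(-3 - 0) + 0(0 - 8)|
Area = (1/2)|110 + 12 + 0|
Area = (1/2)|122|
Area = (1/2)(122)
Area = 61

61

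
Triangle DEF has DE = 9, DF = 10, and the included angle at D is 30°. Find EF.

When two sides and the included angle are known, the law of cosines gives the third side.
c^2 = a^2 + b^2 - 2ab cos(C) generalizes the Pythagorean theorem to non-right triangles.
Here: EF^2 = 81 + 100 - 180*(sqrt(3)/2) = 181 - 90*sqrt(3)
EF = sqrt(181 - 90*sqrt(3))

sqrt(181 - 90*sqrt(3))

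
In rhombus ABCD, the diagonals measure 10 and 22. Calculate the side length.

In a rhombus, the diagonals bisect each other perpendicularly, creating four congruent right triangles.
Each triangle has legs 5 (half of 10) and 11 (half of 22).
The hypotenuse of each right triangle is a side of the rhombus:
side = sqrt(5^2 + 11^2) = sqrt(146)

sqrt(146)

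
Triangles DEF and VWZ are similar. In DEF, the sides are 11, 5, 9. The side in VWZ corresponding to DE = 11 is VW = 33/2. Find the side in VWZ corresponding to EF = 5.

k = 33/2/11 = 3/2. WZ = 3/2 * 5 = 15/2.

15/2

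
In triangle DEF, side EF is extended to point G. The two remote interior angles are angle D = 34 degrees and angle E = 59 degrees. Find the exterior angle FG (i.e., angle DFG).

Exterior angle = 34 + 59 = 93 degrees (exterior angle theorem).

93 degrees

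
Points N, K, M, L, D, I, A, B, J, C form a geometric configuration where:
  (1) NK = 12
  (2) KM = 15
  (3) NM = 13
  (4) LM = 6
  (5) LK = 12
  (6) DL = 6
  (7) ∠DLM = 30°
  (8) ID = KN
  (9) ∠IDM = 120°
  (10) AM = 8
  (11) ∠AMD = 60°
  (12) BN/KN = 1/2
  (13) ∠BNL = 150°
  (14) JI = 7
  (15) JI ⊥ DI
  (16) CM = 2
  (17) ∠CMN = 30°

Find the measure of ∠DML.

Step 1: By the law of cosines on triangle MLD: MD² = 6² + 6² − 2·6·6·cos(30°) = 9.65, so MD ≈ 3.11.
Step 2: By the inverse law of cosines on triangle DML: cos(∠DML) = (3.11² + 6² − 6²) / (2·3.11·6) = 9.65/37.27 = 0.2588, so ∠DML = 75°.

Therefore, the measure of angle ∠DML = 75°.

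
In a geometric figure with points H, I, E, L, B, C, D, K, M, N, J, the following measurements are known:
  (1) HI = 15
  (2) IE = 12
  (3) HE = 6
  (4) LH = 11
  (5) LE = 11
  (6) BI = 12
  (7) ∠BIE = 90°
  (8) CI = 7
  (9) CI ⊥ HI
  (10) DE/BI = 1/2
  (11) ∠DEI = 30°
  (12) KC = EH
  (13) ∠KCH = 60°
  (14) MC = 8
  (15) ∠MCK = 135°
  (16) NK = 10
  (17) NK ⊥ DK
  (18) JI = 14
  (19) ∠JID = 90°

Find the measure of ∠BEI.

Step 1: By the law of cosines on triangle EIB: EB² = 12² + 12² − 2·12·12·cos(90°) = 288, so EB = 12·√2.
Step 2: By the inverse law of cosines on triangle BEI: cos(∠BEI) = ((12·√2)² + 12² − 12²) / (2·12·√2·12) = 288/407.29 = 0.7071, so ∠BEI = 45°.

Therefore, the measure of angle ∠BEI = 45°.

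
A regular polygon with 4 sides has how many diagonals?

The number of diagonals in an n-gon is n(n - 3)/2.
For n = 4: 4(4 - 3)/2 = 4 × 1 / 2 = 2.

2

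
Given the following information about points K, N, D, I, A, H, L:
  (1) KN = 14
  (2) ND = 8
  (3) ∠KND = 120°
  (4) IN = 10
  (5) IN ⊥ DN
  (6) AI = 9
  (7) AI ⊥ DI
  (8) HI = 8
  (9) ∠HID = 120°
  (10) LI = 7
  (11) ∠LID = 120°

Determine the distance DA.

Step 1: By the law of cosines on triangle DNI: DI² = 8² + 10² − 2·8·10·cos(90°) = 164, so DI = 2·√41.
Step 2: By the law of cosines on triangle DIA: DA² = (2·√41)² + 9² − 2·2·√41·9·cos(90°) = 245, so DA = 7·√5.

Therefore, the length of DA = 7·√5.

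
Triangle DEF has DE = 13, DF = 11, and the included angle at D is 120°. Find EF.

When two sides and the included angle are known, the law of cosines gives the third side.
c^2 = a^2 + b^2 - 2ab cos(C) generalizes the Pythagorean theorem to non-right triangles.
Here: EF^2 = 169 + 121 - 286*(-1/2) = 433
EF = sqrt(433)

sqrt(433)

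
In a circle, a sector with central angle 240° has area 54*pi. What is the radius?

Sector area A = πr² × θ/360, so r² = 360A / (πθ).
r² = 360 × 54*pi / (π × 240)
r² = 81
r = 9

9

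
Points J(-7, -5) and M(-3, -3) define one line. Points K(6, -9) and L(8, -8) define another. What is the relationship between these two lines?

Slope of line 1: m1 = (-3 - -5)/(-3 - -7) = 2/4 = 1/2
Slope of line 2: m2 = (-8 - -9)/(8 - 6) = 1/2 = 1/2
Since m1 = m2 = 1/2, the lines are parallel.

Parallel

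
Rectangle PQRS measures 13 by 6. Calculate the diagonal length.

A rectangle's diagonal splits it into two right triangles, with the diagonal as the hypotenuse.
By the Pythagorean theorem, d^2 = 13^2 + 6^2 = 205.
Therefore d = sqrt(205).

sqrt(205)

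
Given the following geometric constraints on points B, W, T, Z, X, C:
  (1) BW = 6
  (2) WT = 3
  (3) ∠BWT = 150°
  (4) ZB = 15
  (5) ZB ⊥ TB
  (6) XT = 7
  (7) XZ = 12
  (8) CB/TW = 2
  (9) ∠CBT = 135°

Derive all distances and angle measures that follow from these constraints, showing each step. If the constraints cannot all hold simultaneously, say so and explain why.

The constraints are consistent.

From the given relations:
  CB = 2·TW = 2·3 = 6

Step 1: From BW = 6, WT = 3, and ∠BWT = 150°, by the law of cosines:
  BT² = BW² + WT² - 2·BW·WT·cos(150°) = 36 + 9 + 31.18 = 76.18
  BT ≈ 8.73

Step 2: From TB = 8.73, BZ = 15, and ∠TBZ = 90°, by the law of cosines:
  TZ² = TB² + BZ² - 2·TB·BZ·cos(90°) = 76.18 + 225 - 0 = 301.2
  TZ ≈ 17.35

Step 3: From TB = 8.73, BC = 6, and ∠TBC = 135°, by the law of cosines:
  TC² = TB² + BC² - 2·TB·BC·cos(135°) = 76.18 + 36 + 74.06 = 186.2
  TC ≈ 13.65

Step 4: From BT = 8.73, BW = 6, TW = 3, by the inverse law of cosines:
  cos(∠TBW) = (BT² + BW² - TW²) / (2·BT·BW)
  ∠TBW = 9.9°

Step 5: From TB = 8.73, TW = 3, BW = 6, by the inverse law of cosines:
  cos(∠BTW) = (TB² + TW² - BW²) / (2·TB·TW)
  ∠BTW = 20.1°

Step 6: From TB = 8.73, TC = 13.65, BC = 6, by the inverse law of cosines:
  cos(∠BTC) = (TB² + TC² - BC²) / (2·TB·TC)
  ∠BTC = 18.11°

Step 7: From TB = 8.73, TZ = 17.35, BZ = 15, by the inverse law of cosines:
  cos(∠BTZ) = (TB² + TZ² - BZ²) / (2·TB·TZ)
  ∠BTZ = 59.81°

Step 8: From TX = 7, TZ = 17.35, XZ = 12, by the inverse law of cosines:
  cos(∠XTZ) = (TX² + TZ² - XZ²) / (2·TX·TZ)
  ∠XTZ = 31.94°

Step 9: From ZB = 15, ZT = 17.35, BT = 8.73, by the inverse law of cosines:
  cos(∠BZT) = (ZB² + ZT² - BT²) / (2·ZB·ZT)
  ∠BZT = 30.19°

Step 10: From ZT = 17.35, ZX = 12, TX = 7, by the inverse law of cosines:
  cos(∠TZX) = (ZT² + ZX² - TX²) / (2·ZT·ZX)
  ∠TZX = 17.98°

Step 11: From XT = 7, XZ = 12, TZ = 17.35, by the inverse law of cosines:
  cos(∠TXZ) = (XT² + XZ² - TZ²) / (2·XT·XZ)
  ∠TXZ = 130.08°

Step 12: From CB = 6, CT = 13.65, BT = 8.73, by the inverse law of cosines:
  cos(∠BCT) = (CB² + CT² - BT²) / (2·CB·CT)
  ∠BCT = 26.89°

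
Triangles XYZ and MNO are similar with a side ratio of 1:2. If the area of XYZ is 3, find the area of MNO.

Area ratio = (1/2)^2 = 1/4. Area of MNO = 3 * 4/1 = 12.

12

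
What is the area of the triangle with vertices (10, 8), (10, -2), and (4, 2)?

The Shoelace formula computes the area from vertex coordinates by summing cross products.
For vertices (10,8), (10,-2), (4,2):
Signed sum = 10*-2 - 10*8 + 10*2 - 4*-2 + 4*8 - 10*2
= -100 + 28 + 12 = -60
Area = (1/2)|-60| = 30.

30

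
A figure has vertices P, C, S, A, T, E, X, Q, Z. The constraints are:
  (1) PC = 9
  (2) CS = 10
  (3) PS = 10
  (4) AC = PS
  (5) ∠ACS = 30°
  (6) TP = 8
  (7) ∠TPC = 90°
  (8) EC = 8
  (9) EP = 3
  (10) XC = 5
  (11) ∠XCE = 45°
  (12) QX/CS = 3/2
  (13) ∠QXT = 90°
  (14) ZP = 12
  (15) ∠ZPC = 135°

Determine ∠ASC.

From the given relations: AC = PS = 10.
Step 1: By the law of cosines on triangle SCA: SA² = 10² + 10² − 2·10·10·cos(30°) = 26.79, so SA ≈ 5.18.
Step 2: By the inverse law of cosines on triangle ASC: cos(∠ASC) = (5.18² + 10² − 10²) / (2·5.18·10) = 26.79/103.53 = 0.2588, so ∠ASC = 75°.

Therefore, the measure of angle ∠ASC = 75°.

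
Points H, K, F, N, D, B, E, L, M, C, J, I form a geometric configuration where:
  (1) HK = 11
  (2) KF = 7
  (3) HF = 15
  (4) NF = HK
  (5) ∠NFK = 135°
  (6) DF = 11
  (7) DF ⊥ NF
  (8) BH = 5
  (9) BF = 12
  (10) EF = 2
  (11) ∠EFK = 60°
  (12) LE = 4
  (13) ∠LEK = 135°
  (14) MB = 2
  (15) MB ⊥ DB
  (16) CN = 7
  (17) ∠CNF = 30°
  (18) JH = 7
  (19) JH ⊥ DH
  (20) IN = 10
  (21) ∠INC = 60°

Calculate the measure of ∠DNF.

From the given relations: NF = HK = 11.
Step 1: By the law of cosines on triangle NFD: ND² = 11² + 11² − 2·11·11·cos(90°) = 242, so ND = 11·√2.
Step 2: By the inverse law of cosines on triangle DNF: cos(∠DNF) = ((11·√2)² + 11² − 11²) / (2·11·√2·11) = 242/342.24 = 0.7071, so ∠DNF = 45°.

Therefore, the measure of angle ∠DNF = 45°.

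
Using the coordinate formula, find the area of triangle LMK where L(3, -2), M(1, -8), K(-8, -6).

The Shoelace formula computes the area from vertex coordinates by summing cross products.
For vertices (3,-2), (1,-8), (-8,-6):
Signed sum = 3*-8 - 1*-2 + 1*-6 - -8*-8 + -8*-2 - 3*-6
= -22 + -70 + 34 = -58
Area = (1/2)|-58| = 29.

29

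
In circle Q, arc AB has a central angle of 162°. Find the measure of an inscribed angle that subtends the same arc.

An inscribed angle intercepts an arc from a point on the circle, while the central angle intercepts the same arc from the center.
The inscribed angle is always half the central angle: 162° / 2 = 81°.

81°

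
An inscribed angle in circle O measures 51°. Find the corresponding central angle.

Central angle = 2 × 51° = 102° (inscribed angle theorem).

102°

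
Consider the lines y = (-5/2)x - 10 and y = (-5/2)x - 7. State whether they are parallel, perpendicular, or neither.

Slope of line 1: m1 = -5/2
Slope of line 2: m2 = -5/2
Since m1 = m2 = -5/2, the lines are parallel.

Parallel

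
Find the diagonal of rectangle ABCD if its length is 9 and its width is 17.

d = sqrt(9^2 + 17^2) = sqrt(370)

sqrt(370)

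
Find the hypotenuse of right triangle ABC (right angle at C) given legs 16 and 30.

In a right triangle, the square of the hypotenuse equals the sum of the squares of the two legs.
The legs are 16 and 30, so the hypotenuse = sqrt(256 + 900) = sqrt(1156) = 34.

34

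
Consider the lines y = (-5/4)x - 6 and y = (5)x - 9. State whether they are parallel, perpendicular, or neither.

Slope of line 1: m1 = -5/4
Slope of line 2: m2 = 5
m1 != m2 and m1*m2 = -25/4 != -1. Neither.

Neither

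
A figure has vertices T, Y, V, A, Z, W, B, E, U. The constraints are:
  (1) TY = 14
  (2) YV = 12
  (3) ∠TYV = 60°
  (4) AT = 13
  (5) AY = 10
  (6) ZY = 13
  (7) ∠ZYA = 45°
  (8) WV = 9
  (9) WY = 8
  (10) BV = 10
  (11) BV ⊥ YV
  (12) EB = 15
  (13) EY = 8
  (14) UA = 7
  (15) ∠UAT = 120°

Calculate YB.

Step 1: By the law of cosines on triangle YVB: YB² = 12² + 10² − 2·12·10·cos(90°) = 244, so YB = 2·√61.

Therefore, the length of YB = 2·√61.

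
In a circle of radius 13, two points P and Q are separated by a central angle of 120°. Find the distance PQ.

Chord = 2(13) sin(60°) = 13*sqrt(3)

13*sqrt(3)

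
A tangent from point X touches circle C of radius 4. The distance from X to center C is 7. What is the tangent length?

The tangent, radius, and line from the external point to the center form a right triangle.
The right angle is where the tangent meets the radius.
By the Pythagorean theorem: tangent² + 4² = 7²
tangent² = 49 - 16 = 33
tangent = sqrt(33)

sqrt(33)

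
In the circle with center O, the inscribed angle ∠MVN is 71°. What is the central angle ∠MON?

By the inscribed angle theorem, the central angle is twice the inscribed angle.
Central angle = 2 × 71° = 142°

142°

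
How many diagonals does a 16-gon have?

Total line segments between 16 vertices = C(16,2) = 120.
Subtract the 16 sides: 120 - 16 = 104 diagonals.

104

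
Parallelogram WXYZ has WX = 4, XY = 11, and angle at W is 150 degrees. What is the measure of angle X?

Opposite sides of a parallelogram are parallel, so consecutive angles form co-interior angles on a transversal.
Co-interior angles sum to 180°, giving angle X = 180 - 150 = 30 degrees.

30 degrees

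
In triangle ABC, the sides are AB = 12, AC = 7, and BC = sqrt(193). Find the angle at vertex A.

By the inverse law of cosines: cos(A) = (AB² + AC² - BC²) / (2 × AB × AC)
cos(A) = (12² + 7² - (sqrt(193))²) / (2 × 12 × 7)
cos(A) = (144 + 49 - (193)) / 168
cos(A) = 0
A = arccos(0) = 90°

90°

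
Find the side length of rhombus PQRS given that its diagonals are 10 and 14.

Half-diagonals are 5 and 7. side = sqrt(5^2 + 7^2) = sqrt(74)

sqrt(74)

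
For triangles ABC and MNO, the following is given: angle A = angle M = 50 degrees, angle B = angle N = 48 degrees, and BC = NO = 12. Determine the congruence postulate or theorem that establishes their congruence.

The given information provides:
angle A = angle M = 50 degrees, angle B = angle N = 48 degrees, and BC = NO = 12
This matches the AAS congruence theorem.
Two pairs of corresponding angles and a non-included side are equal (Angle-Angle-Side).

AAS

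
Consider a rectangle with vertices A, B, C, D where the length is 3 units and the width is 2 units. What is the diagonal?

Using the Pythagorean theorem:
d² = 3² + 2² = 9 + 4 = 13
d = sqrt(13)

sqrt(13)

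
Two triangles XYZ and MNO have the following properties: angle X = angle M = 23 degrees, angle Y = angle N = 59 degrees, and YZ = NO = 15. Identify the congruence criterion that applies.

Consider the given information: angle X = angle M = 23 degrees, angle Y = angle N = 59 degrees, and YZ = NO = 15
This is not SSS or SAS: SSS requires all three pairs of sides, but we don't have that. SAS requires two sides and the included angle between them.
The correct criterion is AAS. Two pairs of corresponding angles and a non-included side are equal (Angle-Angle-Side).

AAS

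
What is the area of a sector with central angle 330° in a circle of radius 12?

The full circle has area πr² = π(12)² = 144*pi.
The sector covers 330° out of 360°, a fraction of 11/12.
Sector area = 144*pi × 11/12 = 132*pi.

132*pi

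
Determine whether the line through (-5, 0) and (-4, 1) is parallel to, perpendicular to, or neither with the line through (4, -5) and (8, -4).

Slope of line 1: m1 = (1 - 0)/(-4 - -5) = 1/1 = 1
Slope of line 2: m2 = (-4 - -5)/(8 - 4) = 1/4 = 1/4
m1 != m2 and m1*m2 = 1/4 != -1. Neither.

Neither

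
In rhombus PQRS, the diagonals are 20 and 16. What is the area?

Area = (20 * 16) / 2 = 320 / 2 = 160

160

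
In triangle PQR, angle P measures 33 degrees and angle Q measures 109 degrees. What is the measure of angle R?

The interior angles sum to 180°: angle R = 180 - 33 - 109 = 38°.
The triangle is obtuse (angles 33°, 109°, 38°).

38 degrees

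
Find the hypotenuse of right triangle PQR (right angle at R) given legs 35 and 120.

By the Pythagorean theorem: PQ^2 = PR^2 + QR^2
PQ^2 = 35^2 + 120^2 = 1225 + 14400 = 15625
PQ = sqrt(15625) = 125

125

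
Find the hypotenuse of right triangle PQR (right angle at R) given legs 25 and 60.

PQ = sqrt(25^2 + 60^2) = sqrt(4225) = 65

65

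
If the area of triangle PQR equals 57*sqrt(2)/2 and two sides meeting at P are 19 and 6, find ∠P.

From the SAS area formula Area = (1/2)ab sin(C), rearranging gives sin(C) = 2*Area/(ab).
sin(C) = 2 * 57*sqrt(2)/2 / (114) = sqrt(2)/2.
Therefore C = arcsin(sqrt(2)/2) = 45°.
Since sin(180° - C) = sin(C), the obtuse angle 135° gives the same area, so C = 45° or C = 135°.

45° or 135°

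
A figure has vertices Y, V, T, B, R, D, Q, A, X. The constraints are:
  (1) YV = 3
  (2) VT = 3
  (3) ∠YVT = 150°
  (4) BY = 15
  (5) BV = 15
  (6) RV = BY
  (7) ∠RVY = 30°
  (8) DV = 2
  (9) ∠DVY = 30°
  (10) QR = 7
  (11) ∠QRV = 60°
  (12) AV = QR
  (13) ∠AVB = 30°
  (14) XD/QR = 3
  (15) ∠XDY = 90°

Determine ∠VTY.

Step 1: By the law of cosines on triangle TVY: TY² = 3² + 3² − 2·3·3·cos(150°) = 33.59, so TY ≈ 5.8.
Step 2: By the inverse law of cosines on triangle VTY: cos(∠VTY) = (3² + 5.8² − 3²) / (2·3·5.8) = 33.59/34.77 = 0.9659, so ∠VTY = 15°.

Therefore, the measure of angle ∠VTY = 15°.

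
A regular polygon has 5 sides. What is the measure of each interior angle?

Each interior angle of a regular n-gon is (n - 2) * 180 / n.
For n = 5: (5 - 2) * 180 / 5 = 540/5 = 108 degrees.

108 degrees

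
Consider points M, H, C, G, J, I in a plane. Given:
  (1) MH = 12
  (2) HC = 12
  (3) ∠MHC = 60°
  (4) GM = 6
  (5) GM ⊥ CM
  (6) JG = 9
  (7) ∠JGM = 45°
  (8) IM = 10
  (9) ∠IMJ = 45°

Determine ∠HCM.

Step 1: By the law of cosines on triangle CHM: CM² = 12² + 12² − 2·12·12·cos(60°) = 144, so CM = 12.
Step 2: By the inverse law of cosines on triangle HCM: cos(∠HCM) = (12² + 12² − 12²) / (2·12·12) = 144/288 = 0.5, so ∠HCM = 60°.

Therefore, the measure of angle ∠HCM = 60°.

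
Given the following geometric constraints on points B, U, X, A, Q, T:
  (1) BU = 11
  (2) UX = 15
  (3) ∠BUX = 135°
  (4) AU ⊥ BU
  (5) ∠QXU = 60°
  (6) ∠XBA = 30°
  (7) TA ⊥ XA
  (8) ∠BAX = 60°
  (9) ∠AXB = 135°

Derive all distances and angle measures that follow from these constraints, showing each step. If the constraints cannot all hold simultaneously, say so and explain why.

These constraints are not satisfiable: (6), (8) and (9) are the three interior angles of triangle XBA, which must sum to 180°, but 30° + 60° + 135° = 225°. No planar figure meets all of them, so nothing further can be derived.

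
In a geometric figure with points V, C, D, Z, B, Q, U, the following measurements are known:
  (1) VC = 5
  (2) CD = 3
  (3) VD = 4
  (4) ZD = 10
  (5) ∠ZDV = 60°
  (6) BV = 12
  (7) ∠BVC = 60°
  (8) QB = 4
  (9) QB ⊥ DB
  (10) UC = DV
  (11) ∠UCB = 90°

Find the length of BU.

From the given relations: UC = DV = 4.
Step 1: By the law of cosines on triangle BVC: BC² = 12² + 5² − 2·12·5·cos(60°) = 109, so BC = √109.
Step 2: By the law of cosines on triangle BCU: BU² = √109² + 4² − 2·√109·4·cos(90°) = 125, so BU = 5·√5.

Therefore, the length of BU = 5·√5.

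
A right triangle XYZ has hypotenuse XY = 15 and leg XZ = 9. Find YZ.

YZ = sqrt(15^2 - 9^2) = sqrt(144) = 12

12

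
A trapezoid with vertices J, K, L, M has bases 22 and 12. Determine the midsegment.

The midsegment (median) of a trapezoid connects the midpoints of the non-parallel sides.
Its length is the average of the two bases: (22 + 12) / 2 = 17.

17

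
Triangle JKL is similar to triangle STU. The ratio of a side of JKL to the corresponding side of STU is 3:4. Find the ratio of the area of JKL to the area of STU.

Area ratio = (side ratio)^2 = (3/4)^2 = 9:16.

9:16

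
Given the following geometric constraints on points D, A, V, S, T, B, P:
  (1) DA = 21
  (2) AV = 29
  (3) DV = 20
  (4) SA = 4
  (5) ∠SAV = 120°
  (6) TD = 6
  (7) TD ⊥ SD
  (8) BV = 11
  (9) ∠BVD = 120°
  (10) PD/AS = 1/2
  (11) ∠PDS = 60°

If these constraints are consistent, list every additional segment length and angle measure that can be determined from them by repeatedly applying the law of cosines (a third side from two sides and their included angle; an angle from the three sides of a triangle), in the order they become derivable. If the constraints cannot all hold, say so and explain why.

The constraints are consistent. Derivable facts, in order:
After 1 step:
- DB ≈ 27.22
- VS ≈ 31.19
- ∠ADV = 90°
- ∠AVD = 46.4°
- ∠DAV = 43.6°
After 2 steps:
- ∠ASV = 53.62°
- ∠AVS = 6.38°
- ∠BDV = 20.48°
- ∠DBV = 39.52°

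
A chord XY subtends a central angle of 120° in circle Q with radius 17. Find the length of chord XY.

Chord length = 2r sin(θ/2)
= 2 × 17 × sin(120°/2)
= 2 × 17 × sin(60°)
= 17*sqrt(3)

17*sqrt(3)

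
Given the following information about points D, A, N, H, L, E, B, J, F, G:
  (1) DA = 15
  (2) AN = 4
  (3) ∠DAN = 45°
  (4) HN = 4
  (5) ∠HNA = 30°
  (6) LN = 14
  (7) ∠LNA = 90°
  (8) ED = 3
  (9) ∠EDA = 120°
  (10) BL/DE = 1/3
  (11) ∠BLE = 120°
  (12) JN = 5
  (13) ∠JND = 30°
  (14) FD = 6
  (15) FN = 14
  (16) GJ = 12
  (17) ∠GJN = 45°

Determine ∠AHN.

Step 1: By the law of cosines on triangle HNA: HA² = 4² + 4² − 2·4·4·cos(30°) = 4.29, so HA ≈ 2.07.
Step 2: By the inverse law of cosines on triangle AHN: cos(∠AHN) = (2.07² + 4² − 4²) / (2·2.07·4) = 4.29/16.56 = 0.2588, so ∠AHN = 75°.

Therefore, the measure of angle ∠AHN = 75°.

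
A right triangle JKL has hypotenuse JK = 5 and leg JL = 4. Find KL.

By the Pythagorean theorem: KL^2 = JK^2 - JL^2
KL^2 = 5^2 - 4^2 = 25 - 16 = 9
KL = sqrt(9) = 3

3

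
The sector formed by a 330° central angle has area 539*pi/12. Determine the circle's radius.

Sector area A = πr² × θ/360, so r² = 360A / (πθ).
r² = 360 × 539*pi/12 / (π × 330)
r² = 49
r = 7

7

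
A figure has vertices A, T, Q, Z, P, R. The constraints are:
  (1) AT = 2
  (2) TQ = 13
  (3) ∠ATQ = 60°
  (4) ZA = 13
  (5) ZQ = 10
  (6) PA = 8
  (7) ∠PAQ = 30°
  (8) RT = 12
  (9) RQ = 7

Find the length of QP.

Step 1: By the law of cosines on triangle QTA: QA² = 13² + 2² − 2·13·2·cos(60°) = 147, so QA = 7·√3.
Step 2: By the law of cosines on triangle QAP: QP² = (7·√3)² + 8² − 2·7·√3·8·cos(30°) = 43, so QP = √43.

Therefore, the length of QP = √43.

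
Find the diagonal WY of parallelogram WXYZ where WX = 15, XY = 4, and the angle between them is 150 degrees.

Using the law of cosines:
d^2 = 15^2 + 4^2 - 2(15)(4)cos(150 degrees)
d^2 = 225 + 16 - 120*-sqrt(3)/2
d^2 = 60*sqrt(3) + 241
d = sqrt(60*sqrt(3) + 241)

sqrt(60*sqrt(3) + 241)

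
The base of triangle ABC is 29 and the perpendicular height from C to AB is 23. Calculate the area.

Area = (1/2)(29)(23) = 667/2

667/2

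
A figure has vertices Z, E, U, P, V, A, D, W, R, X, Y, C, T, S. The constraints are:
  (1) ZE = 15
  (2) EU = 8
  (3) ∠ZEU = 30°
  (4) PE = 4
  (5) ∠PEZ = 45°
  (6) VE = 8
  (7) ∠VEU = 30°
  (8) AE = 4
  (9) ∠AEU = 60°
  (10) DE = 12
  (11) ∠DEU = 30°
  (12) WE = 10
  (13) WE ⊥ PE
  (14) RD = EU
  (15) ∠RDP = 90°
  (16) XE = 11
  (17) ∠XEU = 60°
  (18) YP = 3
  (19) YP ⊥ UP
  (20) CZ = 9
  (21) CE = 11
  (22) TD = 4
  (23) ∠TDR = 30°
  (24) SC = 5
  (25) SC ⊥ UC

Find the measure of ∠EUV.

Step 1: By the law of cosines on triangle UEV: UV² = 8² + 8² − 2·8·8·cos(30°) = 17.15, so UV ≈ 4.14.
Step 2: By the inverse law of cosines on triangle EUV: cos(∠EUV) = (8² + 4.14² − 8²) / (2·8·4.14) = 17.15/66.26 = 0.2588, so ∠EUV = 75°.

Therefore, the measure of angle ∠EUV = 75°.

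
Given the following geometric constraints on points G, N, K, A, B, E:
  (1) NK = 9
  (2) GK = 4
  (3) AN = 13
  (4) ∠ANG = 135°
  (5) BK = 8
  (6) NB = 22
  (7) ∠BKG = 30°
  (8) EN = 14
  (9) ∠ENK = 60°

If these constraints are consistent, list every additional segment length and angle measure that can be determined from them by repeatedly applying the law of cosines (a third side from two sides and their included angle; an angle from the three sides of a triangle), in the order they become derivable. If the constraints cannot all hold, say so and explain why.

These constraints are not satisfiable: by the triangle inequality in triangle KNB, (1) NK = 9 and (5) BK = 8 force NB ≤ 9 + 8 = 17, but (6) says NB = 22. No planar figure meets all of them, so nothing further can be derived.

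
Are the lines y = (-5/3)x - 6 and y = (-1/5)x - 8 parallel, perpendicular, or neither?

Slope of line 1: m1 = -5/3
Slope of line 2: m2 = -1/5
m1 != m2 and m1*m2 = 1/3 != -1. Neither.

Neither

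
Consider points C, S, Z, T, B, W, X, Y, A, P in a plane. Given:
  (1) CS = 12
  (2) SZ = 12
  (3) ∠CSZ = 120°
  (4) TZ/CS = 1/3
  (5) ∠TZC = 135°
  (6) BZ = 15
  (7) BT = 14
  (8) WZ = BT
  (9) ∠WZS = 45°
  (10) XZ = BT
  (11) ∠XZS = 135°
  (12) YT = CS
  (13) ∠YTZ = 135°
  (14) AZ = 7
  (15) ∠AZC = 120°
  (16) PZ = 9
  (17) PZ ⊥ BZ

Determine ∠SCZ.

Step 1: By the law of cosines on triangle CSZ: CZ² = 12² + 12² − 2·12·12·cos(120°) = 432, so CZ = 12·√3.
Step 2: By the inverse law of cosines on triangle SCZ: cos(∠SCZ) = (12² + (12·√3)² − 12²) / (2·12·12·√3) = 432/498.83 = 0.866, so ∠SCZ = 30°.

Therefore, the measure of angle ∠SCZ = 30°.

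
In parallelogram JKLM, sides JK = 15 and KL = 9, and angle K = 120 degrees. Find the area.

Area = a * b * sin(theta)
Area = 15 * 9 * sin(120 degrees)
Area = 135 * sqrt(3)/2
Area = 135*sqrt(3)/2

135*sqrt(3)/2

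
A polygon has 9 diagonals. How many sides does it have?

Using d = n(n - 3)/2, we solve 9 = n(n - 3)/2.
So n(n - 3) = 18.
Testing n = 6: 6 * 3 = 18 = 18. Correct.
The polygon has 6 sides.

6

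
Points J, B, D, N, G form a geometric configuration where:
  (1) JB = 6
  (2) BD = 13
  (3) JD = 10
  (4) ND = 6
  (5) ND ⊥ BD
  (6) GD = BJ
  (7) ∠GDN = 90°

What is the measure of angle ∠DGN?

From the given relations: GD = BJ = 6.
Step 1: By the law of cosines on triangle GDN: GN² = 6² + 6² − 2·6·6·cos(90°) = 72, so GN = 6·√2.
Step 2: By the inverse law of cosines on triangle DGN: cos(∠DGN) = (6² + (6·√2)² − 6²) / (2·6·6·√2) = 72/101.82 = 0.7071, so ∠DGN = 45°.

Therefore, the measure of angle ∠DGN = 45°.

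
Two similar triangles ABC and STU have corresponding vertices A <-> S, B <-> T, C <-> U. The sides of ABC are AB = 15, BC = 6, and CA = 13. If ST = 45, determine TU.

k = 45/15 = 3. TU = 3 * 6 = 18.

18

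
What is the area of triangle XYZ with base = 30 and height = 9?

Area = (1/2)(30)(9) = 135

135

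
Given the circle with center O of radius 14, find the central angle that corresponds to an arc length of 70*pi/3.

Arc length L = 2πr × θ/360, so θ = 360L / (2πr).
θ = 360 × 70*pi/3 / (2π × 14)
θ = 300°
θ = 300°

300°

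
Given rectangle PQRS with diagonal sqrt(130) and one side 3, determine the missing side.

b = sqrt(d^2 - a^2) = sqrt(130 - 9) = sqrt(121) = 11

11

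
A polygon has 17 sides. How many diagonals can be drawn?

Total line segments between 17 vertices = C(17,2) = 136.
Subtract the 17 sides: 136 - 17 = 119 diagonals.

119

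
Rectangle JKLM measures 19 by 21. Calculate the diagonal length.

Using the Pythagorean theorem:
d² = 19² + 21² = 361 + 441 = 802
d = sqrt(802)

sqrt(802)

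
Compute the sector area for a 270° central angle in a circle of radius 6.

Sector area = πr² × θ/360
= π × 6² × 3/4
= π × 36 × 3/4
= 27*pi

27*pi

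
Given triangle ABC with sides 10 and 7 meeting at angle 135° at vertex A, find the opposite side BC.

By the law of cosines: BC^2 = AB^2 + AC^2 - 2*AB*AC*cos(A)
BC^2 = 10^2 + 7^2 - 2*10*7*cos(135°)
BC^2 = 100 + 49 - 140*(-sqrt(2)/2)
BC^2 = 70*sqrt(2) + 149
BC = sqrt(70*sqrt(2) + 149)

sqrt(70*sqrt(2) + 149)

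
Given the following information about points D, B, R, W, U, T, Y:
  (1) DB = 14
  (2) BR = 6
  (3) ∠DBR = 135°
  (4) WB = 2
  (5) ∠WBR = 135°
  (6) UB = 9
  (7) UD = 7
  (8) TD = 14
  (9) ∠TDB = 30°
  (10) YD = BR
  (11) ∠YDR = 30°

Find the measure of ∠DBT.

Step 1: By the law of cosines on triangle BDT: BT² = 14² + 14² − 2·14·14·cos(30°) = 52.52, so BT ≈ 7.25.
Step 2: By the inverse law of cosines on triangle DBT: cos(∠DBT) = (14² + 7.25² − 14²) / (2·14·7.25) = 52.52/202.91 = 0.2588, so ∠DBT = 75°.

Therefore, the measure of angle ∠DBT = 75°.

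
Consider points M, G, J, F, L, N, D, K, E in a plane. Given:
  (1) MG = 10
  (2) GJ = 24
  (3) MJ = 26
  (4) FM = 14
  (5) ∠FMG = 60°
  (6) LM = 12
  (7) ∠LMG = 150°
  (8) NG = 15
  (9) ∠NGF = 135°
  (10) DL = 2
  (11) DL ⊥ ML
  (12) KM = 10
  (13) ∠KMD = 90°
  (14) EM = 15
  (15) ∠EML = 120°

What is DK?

Step 1: By the law of cosines on triangle DLM: DM² = 2² + 12² − 2·2·12·cos(90°) = 148, so DM = 2·√37.
Step 2: By the law of cosines on triangle DMK: DK² = (2·√37)² + 10² − 2·2·√37·10·cos(90°) = 248, so DK = 2·√62.

Therefore, the length of DK = 2·√62.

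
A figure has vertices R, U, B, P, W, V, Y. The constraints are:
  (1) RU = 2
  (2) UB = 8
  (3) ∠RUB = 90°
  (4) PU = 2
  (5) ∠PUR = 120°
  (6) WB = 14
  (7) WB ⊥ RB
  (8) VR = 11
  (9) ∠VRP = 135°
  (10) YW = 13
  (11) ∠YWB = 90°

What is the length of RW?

Step 1: By the law of cosines on triangle BUR: BR² = 8² + 2² − 2·8·2·cos(90°) = 68, so BR = 2·√17.
Step 2: By the law of cosines on triangle RBW: RW² = (2·√17)² + 14² − 2·2·√17·14·cos(90°) = 264, so RW = 2·√66.

Therefore, the length of RW = 2·√66.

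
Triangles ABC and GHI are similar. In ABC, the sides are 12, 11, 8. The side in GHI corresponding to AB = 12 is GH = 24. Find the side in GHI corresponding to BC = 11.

Similar triangles have proportional sides. Setting up the proportion:
GH / AB = HI / BC
24 / 12 = HI / 11
HI = 11 * 24 / 12 = 22.

22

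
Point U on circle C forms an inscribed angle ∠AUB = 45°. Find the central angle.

The inscribed angle theorem states that a central angle is always twice any inscribed angle that subtends the same arc.
Since the inscribed angle is 45°, the central angle = 2 × 45° = 90°.

90°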